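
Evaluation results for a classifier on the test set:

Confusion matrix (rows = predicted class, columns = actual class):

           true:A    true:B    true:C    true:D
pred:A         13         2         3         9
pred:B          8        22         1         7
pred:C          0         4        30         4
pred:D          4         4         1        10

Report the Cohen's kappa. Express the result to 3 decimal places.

Observed agreement pₒ = trace/N = 75/122 = 0.6148
Expected agreement pₑ = Σ (rowᵢ·colᵢ)/N² = (25·27 + 32·38 + 35·38 + 30·19)/122² = 0.2547
κ = (pₒ − pₑ)/(1 − pₑ) = (0.6148 − 0.2547)/(1 − 0.2547) = 0.483

0.483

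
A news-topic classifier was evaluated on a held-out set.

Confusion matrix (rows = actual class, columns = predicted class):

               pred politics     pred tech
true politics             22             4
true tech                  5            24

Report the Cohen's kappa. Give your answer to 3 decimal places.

0.672

Observed agreement pₒ = trace/N = 46/55 = 0.8364
Expected agreement pₑ = Σ (rowᵢ·colᵢ)/N² = (26·27 + 29·28)/55² = 0.5005
κ = (pₒ − pₑ)/(1 − pₑ) = (0.8364 − 0.5005)/(1 − 0.5005) = 0.672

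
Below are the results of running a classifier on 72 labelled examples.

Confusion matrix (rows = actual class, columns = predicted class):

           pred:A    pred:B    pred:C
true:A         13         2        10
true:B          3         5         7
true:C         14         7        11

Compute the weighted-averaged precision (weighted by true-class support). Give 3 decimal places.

0.399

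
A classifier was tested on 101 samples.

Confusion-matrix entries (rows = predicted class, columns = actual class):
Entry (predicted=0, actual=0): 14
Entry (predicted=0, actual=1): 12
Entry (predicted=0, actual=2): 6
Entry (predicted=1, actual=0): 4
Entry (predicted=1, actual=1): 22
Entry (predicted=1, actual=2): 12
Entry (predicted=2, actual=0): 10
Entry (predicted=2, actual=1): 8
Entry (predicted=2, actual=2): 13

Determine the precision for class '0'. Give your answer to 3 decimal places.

One-vs-rest for '0': TP = diagonal; FP = other classes predicted '0'; FN = '0' predicted as other.
precision = TP/(TP+FP).
0: TP=14, FP=12+6=18 → 14/32 = 0.4375

0.438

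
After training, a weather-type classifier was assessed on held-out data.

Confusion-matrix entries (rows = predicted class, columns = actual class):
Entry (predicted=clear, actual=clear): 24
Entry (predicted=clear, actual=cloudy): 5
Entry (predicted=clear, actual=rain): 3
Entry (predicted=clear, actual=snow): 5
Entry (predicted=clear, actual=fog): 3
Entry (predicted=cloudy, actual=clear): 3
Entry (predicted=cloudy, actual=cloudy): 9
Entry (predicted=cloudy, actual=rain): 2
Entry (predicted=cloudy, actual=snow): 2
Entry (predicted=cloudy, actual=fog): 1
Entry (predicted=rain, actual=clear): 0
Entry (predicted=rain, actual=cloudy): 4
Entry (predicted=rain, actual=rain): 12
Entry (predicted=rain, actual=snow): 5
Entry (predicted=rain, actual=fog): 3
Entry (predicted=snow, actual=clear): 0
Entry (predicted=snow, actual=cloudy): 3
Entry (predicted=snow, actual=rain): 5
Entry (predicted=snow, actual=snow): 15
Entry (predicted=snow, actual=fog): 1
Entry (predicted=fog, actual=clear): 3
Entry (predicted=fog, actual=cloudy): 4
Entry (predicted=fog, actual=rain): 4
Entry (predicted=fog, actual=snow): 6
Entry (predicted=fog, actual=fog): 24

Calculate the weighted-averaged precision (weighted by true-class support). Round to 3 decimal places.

0.573

Per-class precision (TP/(TP+FP)):
  clear: TP=24, FP=5+3+5+3=16 → 24/40 = 0.6000
  cloudy: TP=9, FP=3+2+2+1=8 → 9/17 = 0.5294
  rain: TP=12, FP=0+4+5+3=12 → 12/24 = 0.5000
  snow: TP=15, FP=0+3+5+1=9 → 15/24 = 0.6250
  fog: TP=24, FP=3+4+4+6=17 → 24/41 = 0.5854
Weighted-precision = Σ (supportᵢ/N)·precisionᵢ with N=146: (30/146)·0.6000 + (25/146)·0.5294 + (26/146)·0.5000 + (33/146)·0.6250 + (32/146)·0.5854 = 0.573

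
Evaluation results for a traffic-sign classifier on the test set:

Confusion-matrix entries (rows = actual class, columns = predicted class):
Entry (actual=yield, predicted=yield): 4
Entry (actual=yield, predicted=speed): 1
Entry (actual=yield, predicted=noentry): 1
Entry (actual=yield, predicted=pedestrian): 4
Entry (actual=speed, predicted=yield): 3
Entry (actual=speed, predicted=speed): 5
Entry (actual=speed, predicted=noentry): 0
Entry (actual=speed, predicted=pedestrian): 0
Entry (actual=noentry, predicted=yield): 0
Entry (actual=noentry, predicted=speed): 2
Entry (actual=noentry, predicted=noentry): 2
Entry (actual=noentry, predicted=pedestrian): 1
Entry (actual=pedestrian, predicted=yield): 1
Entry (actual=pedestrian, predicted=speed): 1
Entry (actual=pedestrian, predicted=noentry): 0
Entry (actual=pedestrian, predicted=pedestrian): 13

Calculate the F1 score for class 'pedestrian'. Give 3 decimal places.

0.788

Take TP from the diagonal, FP from the rest of the 'pedestrian' prediction marginal, FN from the rest of the 'pedestrian' actual marginal.
F1 score = 2·TP/(2·TP+FP+FN).
pedestrian: TP=13, FP=4+0+1=5, FN=1+1+0=2 → 26/33 = 0.7879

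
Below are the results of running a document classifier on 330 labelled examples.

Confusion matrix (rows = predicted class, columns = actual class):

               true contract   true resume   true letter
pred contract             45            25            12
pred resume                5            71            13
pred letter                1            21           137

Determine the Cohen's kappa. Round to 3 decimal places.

0.629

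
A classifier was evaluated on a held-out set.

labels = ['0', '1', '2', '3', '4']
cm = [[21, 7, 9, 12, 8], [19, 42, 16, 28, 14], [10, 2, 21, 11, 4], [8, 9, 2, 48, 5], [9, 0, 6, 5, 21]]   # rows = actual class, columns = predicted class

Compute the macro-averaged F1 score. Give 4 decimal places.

0.4434

Per-class F1 score (2·TP/(2·TP+FP+FN)):
  0: TP=21, FP=19+10+8+9=46, FN=7+9+12+8=36 → 42/124 = 0.33871
  1: TP=42, FP=7+2+9+0=18, FN=19+16+28+14=77 → 84/179 = 0.46927
  2: TP=21, FP=9+16+2+6=33, FN=10+2+11+4=27 → 42/102 = 0.41176
  3: TP=48, FP=12+28+11+5=56, FN=8+9+2+5=24 → 96/176 = 0.54545
  4: TP=21, FP=8+14+4+5=31, FN=9+0+6+5=20 → 42/93 = 0.45161
Macro-F1 score = mean = (0.33871 + 0.46927 + 0.41176 + 0.54545 + 0.45161) / 5 = 0.4434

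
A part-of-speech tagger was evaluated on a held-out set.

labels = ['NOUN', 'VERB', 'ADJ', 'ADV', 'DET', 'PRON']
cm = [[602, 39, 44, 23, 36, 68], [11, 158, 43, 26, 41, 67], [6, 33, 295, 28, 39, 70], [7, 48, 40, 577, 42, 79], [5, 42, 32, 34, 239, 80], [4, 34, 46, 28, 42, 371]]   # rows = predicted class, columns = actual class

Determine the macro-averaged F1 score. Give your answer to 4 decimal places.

Per-class F1 score (2·TP/(2·TP+FP+FN)):
  NOUN: TP=602, FP=39+44+23+36+68=210, FN=11+6+7+5+4=33 → 1204/1447 = 0.83207
  VERB: TP=158, FP=11+43+26+41+67=188, FN=39+33+48+42+34=196 → 316/700 = 0.45143
  ADJ: TP=295, FP=6+33+28+39+70=176, FN=44+43+40+32+46=205 → 590/971 = 0.60762
  ADV: TP=577, FP=7+48+40+42+79=216, FN=23+26+28+34+28=139 → 1154/1509 = 0.76474
  DET: TP=239, FP=5+42+32+34+80=193, FN=36+41+39+42+42=200 → 478/871 = 0.54879
  PRON: TP=371, FP=4+34+46+28+42=154, FN=68+67+70+79+80=364 → 742/1260 = 0.58889
Macro-F1 score = mean = (0.83207 + 0.45143 + 0.60762 + 0.76474 + 0.54879 + 0.58889) / 6 = 0.6323

0.6323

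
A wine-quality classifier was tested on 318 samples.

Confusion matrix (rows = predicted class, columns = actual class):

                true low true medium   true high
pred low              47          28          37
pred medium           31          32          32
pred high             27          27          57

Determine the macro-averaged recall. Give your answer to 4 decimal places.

0.4226

Per-class recall (TP/(TP+FN)):
  low: TP=47, FN=31+27=58 → 47/105 = 0.44762
  medium: TP=32, FN=28+27=55 → 32/87 = 0.36782
  high: TP=57, FN=37+32=69 → 57/126 = 0.45238
Macro-recall = mean = (0.44762 + 0.36782 + 0.45238) / 3 = 0.4226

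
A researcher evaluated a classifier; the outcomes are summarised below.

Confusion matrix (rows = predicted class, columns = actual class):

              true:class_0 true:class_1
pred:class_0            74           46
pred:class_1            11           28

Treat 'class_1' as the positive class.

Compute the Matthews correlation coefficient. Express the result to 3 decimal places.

0.289

MCC = (TP·TN − FP·FN) / √((TP+FP)(TP+FN)(TN+FP)(TN+FN))
Numerator = 28·74 − 11·46 = 1566
Denominator = √(39·74·85·120) = √29437200 = 5425.6060
MCC = 1566 / 5425.6060 = 0.289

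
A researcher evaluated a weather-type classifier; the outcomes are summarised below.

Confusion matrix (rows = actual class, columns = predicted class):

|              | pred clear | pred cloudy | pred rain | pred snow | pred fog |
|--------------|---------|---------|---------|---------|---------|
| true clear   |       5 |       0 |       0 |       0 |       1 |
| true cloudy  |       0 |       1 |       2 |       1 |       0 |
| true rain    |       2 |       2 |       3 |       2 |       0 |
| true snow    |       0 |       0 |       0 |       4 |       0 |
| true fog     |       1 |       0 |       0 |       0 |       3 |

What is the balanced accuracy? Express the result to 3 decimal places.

0.633

Balanced accuracy = mean of per-class recall.
  clear: recall = 5/6 = 0.8333
  cloudy: recall = 1/4 = 0.2500
  rain: recall = 3/9 = 0.3333
  snow: recall = 4/4 = 1.0000
  fog: recall = 3/4 = 0.7500
Mean = (0.8333 + 0.2500 + 0.3333 + 1.0000 + 0.7500) / 5 = 0.633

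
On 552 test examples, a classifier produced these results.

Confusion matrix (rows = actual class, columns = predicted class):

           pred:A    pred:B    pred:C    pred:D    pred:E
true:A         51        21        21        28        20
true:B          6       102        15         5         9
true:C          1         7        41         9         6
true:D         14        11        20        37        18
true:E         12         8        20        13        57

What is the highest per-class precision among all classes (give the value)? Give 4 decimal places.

Per-class precision (TP/(TP+FP)):
  A: TP=51, FP=6+1+14+12=33 → 51/84 = 0.60714
  B: TP=102, FP=21+7+11+8=47 → 102/149 = 0.68456
  C: TP=41, FP=21+15+20+20=76 → 41/117 = 0.35043
  D: TP=37, FP=28+5+9+13=55 → 37/92 = 0.40217
  E: TP=57, FP=20+9+6+18=53 → 57/110 = 0.51818
Highest is class 'B' with precision = 0.6846.

0.6846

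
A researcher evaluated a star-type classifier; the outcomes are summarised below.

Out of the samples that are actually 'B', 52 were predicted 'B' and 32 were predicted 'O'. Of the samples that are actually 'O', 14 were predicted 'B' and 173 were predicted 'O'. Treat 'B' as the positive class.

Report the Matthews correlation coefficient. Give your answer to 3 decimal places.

0.586

MCC = (TP·TN − FP·FN) / √((TP+FP)(TP+FN)(TN+FP)(TN+FN))
Numerator = 52·173 − 14·32 = 8548
Denominator = √(66·84·187·205) = √212529240 = 14578.3826
MCC = 8548 / 14578.3826 = 0.586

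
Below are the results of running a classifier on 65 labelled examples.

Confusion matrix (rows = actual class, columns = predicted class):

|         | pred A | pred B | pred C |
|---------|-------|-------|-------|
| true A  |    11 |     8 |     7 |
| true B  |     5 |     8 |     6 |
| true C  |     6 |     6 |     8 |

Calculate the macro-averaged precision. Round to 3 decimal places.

0.415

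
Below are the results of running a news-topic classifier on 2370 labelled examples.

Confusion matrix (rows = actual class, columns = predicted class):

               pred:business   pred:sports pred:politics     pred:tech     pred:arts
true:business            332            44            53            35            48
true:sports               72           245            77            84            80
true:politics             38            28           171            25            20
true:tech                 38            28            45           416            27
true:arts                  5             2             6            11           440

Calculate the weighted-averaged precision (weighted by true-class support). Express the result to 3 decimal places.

Per-class precision (TP/(TP+FP)):
  business: TP=332, FP=72+38+38+5=153 → 332/485 = 0.6845
  sports: TP=245, FP=44+28+28+2=102 → 245/347 = 0.7061
  politics: TP=171, FP=53+77+45+6=181 → 171/352 = 0.4858
  tech: TP=416, FP=35+84+25+11=155 → 416/571 = 0.7285
  arts: TP=440, FP=48+80+20+27=175 → 440/615 = 0.7154
Weighted-precision = Σ (supportᵢ/N)·precisionᵢ with N=2370: (512/2370)·0.6845 + (558/2370)·0.7061 + (282/2370)·0.4858 + (554/2370)·0.7285 + (464/2370)·0.7154 = 0.682

0.682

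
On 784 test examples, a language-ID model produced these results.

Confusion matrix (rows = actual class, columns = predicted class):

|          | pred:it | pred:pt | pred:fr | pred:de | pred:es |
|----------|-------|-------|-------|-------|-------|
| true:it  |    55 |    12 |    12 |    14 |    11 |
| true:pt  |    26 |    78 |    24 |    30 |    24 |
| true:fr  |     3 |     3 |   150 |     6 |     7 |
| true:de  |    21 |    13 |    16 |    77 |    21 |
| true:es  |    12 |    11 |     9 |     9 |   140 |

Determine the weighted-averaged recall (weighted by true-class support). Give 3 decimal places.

0.638

Per-class recall (TP/(TP+FN)):
  it: TP=55, FN=12+12+14+11=49 → 55/104 = 0.5288
  pt: TP=78, FN=26+24+30+24=104 → 78/182 = 0.4286
  fr: TP=150, FN=3+3+6+7=19 → 150/169 = 0.8876
  de: TP=77, FN=21+13+16+21=71 → 77/148 = 0.5203
  es: TP=140, FN=12+11+9+9=41 → 140/181 = 0.7735
Weighted-recall = Σ (supportᵢ/N)·recallᵢ with N=784: (104/784)·0.5288 + (182/784)·0.4286 + (169/784)·0.8876 + (148/784)·0.5203 + (181/784)·0.7735 = 0.638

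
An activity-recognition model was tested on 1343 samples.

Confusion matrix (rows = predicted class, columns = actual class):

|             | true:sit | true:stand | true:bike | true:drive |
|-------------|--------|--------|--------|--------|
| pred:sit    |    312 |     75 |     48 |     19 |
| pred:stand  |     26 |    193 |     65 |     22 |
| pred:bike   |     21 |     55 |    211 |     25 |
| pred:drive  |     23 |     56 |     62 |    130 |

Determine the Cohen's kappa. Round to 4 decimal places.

0.5021

Observed agreement pₒ = trace/N = 846/1343 = 0.62993
Expected agreement pₑ = Σ (rowᵢ·colᵢ)/N² = (382·454 + 379·306 + 386·312 + 196·271)/1343² = 0.25667
κ = (pₒ − pₑ)/(1 − pₑ) = (0.62993 − 0.25667)/(1 − 0.25667) = 0.5021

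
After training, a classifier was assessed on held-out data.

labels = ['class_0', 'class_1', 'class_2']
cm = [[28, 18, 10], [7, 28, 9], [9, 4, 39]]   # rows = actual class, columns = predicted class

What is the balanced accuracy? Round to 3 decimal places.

Balanced accuracy = mean of per-class recall.
  class_0: recall = 28/56 = 0.5000
  class_1: recall = 28/44 = 0.6364
  class_2: recall = 39/52 = 0.7500
Mean = (0.5000 + 0.6364 + 0.7500) / 3 = 0.629

0.629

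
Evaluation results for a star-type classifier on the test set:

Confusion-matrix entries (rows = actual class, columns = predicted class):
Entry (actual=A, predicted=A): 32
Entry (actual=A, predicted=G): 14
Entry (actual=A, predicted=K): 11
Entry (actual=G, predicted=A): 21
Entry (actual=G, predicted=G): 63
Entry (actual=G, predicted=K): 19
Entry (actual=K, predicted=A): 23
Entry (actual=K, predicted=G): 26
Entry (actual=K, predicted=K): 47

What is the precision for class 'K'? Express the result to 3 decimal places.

0.610

Treat 'K' as positive and all other classes as negative.
precision = TP/(TP+FP).
K: TP=47, FP=11+19=30 → 47/77 = 0.6104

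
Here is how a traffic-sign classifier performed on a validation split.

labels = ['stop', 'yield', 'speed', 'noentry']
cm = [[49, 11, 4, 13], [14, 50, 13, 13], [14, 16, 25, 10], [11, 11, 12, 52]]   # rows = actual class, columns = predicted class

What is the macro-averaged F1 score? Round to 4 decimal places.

Per-class F1 score (2·TP/(2·TP+FP+FN)):
  stop: TP=49, FP=14+14+11=39, FN=11+4+13=28 → 98/165 = 0.59394
  yield: TP=50, FP=11+16+11=38, FN=14+13+13=40 → 100/178 = 0.56180
  speed: TP=25, FP=4+13+12=29, FN=14+16+10=40 → 50/119 = 0.42017
  noentry: TP=52, FP=13+13+10=36, FN=11+11+12=34 → 104/174 = 0.59770
Macro-F1 score = mean = (0.59394 + 0.56180 + 0.42017 + 0.59770) / 4 = 0.5434

0.5434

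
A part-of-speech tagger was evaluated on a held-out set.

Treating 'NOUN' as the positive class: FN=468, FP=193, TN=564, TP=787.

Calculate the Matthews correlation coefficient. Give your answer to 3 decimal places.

MCC = (TP·TN − FP·FN) / √((TP+FP)(TP+FN)(TN+FP)(TN+FN))
Numerator = 787·564 − 193·468 = 353544
Denominator = √(980·1255·757·1032) = √960827397600 = 980218.0357
MCC = 353544 / 980218.0357 = 0.361

0.361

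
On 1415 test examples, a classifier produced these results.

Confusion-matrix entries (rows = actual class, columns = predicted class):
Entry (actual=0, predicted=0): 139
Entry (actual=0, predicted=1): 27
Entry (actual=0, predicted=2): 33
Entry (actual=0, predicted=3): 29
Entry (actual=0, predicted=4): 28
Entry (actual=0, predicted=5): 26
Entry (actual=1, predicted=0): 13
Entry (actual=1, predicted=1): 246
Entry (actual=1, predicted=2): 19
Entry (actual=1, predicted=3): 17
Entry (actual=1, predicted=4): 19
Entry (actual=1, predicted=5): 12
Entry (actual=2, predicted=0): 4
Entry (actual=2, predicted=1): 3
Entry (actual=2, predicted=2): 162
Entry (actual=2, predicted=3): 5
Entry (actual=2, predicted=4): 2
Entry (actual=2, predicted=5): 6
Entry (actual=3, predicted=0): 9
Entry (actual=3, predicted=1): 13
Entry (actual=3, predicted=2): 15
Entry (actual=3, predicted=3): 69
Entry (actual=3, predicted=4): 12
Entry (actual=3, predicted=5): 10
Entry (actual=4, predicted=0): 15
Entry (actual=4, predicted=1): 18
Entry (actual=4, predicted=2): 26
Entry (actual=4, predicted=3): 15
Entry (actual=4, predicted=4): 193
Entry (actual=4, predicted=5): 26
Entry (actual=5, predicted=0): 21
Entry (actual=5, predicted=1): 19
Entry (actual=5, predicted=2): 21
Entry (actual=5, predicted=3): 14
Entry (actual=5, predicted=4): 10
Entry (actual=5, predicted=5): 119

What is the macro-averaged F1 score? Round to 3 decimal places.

Per-class F1 score (2·TP/(2·TP+FP+FN)):
  0: TP=139, FP=13+4+9+15+21=62, FN=27+33+29+28+26=143 → 278/483 = 0.5756
  1: TP=246, FP=27+3+13+18+19=80, FN=13+19+17+19+12=80 → 492/652 = 0.7546
  2: TP=162, FP=33+19+15+26+21=114, FN=4+3+5+2+6=20 → 324/458 = 0.7074
  3: TP=69, FP=29+17+5+15+14=80, FN=9+13+15+12+10=59 → 138/277 = 0.4982
  4: TP=193, FP=28+19+2+12+10=71, FN=15+18+26+15+26=100 → 386/557 = 0.6930
  5: TP=119, FP=26+12+6+10+26=80, FN=21+19+21+14+10=85 → 238/403 = 0.5906
Macro-F1 score = mean = (0.5756 + 0.7546 + 0.7074 + 0.4982 + 0.6930 + 0.5906) / 6 = 0.637

0.637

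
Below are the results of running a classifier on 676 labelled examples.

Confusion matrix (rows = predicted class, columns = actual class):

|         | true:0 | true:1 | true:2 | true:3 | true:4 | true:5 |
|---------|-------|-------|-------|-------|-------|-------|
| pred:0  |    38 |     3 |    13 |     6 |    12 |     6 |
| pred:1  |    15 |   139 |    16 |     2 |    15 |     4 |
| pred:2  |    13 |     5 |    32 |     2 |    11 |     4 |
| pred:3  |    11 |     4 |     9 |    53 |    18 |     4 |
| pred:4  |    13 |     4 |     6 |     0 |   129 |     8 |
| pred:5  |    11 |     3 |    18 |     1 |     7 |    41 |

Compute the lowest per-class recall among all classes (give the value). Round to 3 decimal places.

Per-class recall (TP/(TP+FN)):
  0: TP=38, FN=15+13+11+13+11=63 → 38/101 = 0.3762
  1: TP=139, FN=3+5+4+4+3=19 → 139/158 = 0.8797
  2: TP=32, FN=13+16+9+6+18=62 → 32/94 = 0.3404
  3: TP=53, FN=6+2+2+0+1=11 → 53/64 = 0.8281
  4: TP=129, FN=12+15+11+18+7=63 → 129/192 = 0.6719
  5: TP=41, FN=6+4+4+4+8=26 → 41/67 = 0.6119
Lowest is class '2' with recall = 0.340.

0.340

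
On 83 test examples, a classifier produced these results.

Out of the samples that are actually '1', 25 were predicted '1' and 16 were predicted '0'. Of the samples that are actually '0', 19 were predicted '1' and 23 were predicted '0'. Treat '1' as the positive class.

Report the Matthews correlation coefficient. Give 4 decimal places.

MCC = (TP·TN − FP·FN) / √((TP+FP)(TP+FN)(TN+FP)(TN+FN))
Numerator = 25·23 − 19·16 = 271
Denominator = √(44·41·42·39) = √2954952 = 1718.9974
MCC = 271 / 1718.9974 = 0.1577

0.1577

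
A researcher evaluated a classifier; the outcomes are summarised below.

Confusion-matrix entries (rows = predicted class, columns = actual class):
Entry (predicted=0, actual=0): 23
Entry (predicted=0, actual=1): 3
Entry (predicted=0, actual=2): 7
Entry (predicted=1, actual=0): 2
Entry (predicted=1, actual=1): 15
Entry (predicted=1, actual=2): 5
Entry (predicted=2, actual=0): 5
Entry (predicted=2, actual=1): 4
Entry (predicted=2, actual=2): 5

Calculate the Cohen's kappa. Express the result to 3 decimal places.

0.412

Observed agreement pₒ = trace/N = 43/69 = 0.6232
Expected agreement pₑ = Σ (rowᵢ·colᵢ)/N² = (30·33 + 22·22 + 17·14)/69² = 0.3596
κ = (pₒ − pₑ)/(1 − pₑ) = (0.6232 − 0.3596)/(1 − 0.3596) = 0.412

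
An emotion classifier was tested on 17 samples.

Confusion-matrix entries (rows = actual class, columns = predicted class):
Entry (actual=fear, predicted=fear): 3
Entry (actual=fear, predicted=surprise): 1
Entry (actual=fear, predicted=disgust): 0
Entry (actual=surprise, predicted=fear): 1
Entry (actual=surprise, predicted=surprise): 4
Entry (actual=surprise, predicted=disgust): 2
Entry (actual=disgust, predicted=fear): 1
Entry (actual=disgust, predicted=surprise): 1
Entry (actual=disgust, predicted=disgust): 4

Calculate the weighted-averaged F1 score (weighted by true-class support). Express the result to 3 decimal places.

0.646

Per-class F1 score (2·TP/(2·TP+FP+FN)):
  fear: TP=3, FP=1+1=2, FN=1+0=1 → 6/9 = 0.6667
  surprise: TP=4, FP=1+1=2, FN=1+2=3 → 8/13 = 0.6154
  disgust: TP=4, FP=0+2=2, FN=1+1=2 → 8/12 = 0.6667
Weighted-F1 score = Σ (supportᵢ/N)·F1 scoreᵢ with N=17: (4/17)·0.6667 + (7/17)·0.6154 + (6/17)·0.6667 = 0.646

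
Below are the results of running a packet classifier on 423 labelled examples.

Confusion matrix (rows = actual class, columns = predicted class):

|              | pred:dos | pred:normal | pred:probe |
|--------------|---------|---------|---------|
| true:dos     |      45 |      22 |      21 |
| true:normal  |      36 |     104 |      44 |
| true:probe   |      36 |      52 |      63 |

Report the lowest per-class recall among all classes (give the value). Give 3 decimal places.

Per-class recall (TP/(TP+FN)):
  dos: TP=45, FN=22+21=43 → 45/88 = 0.5114
  normal: TP=104, FN=36+44=80 → 104/184 = 0.5652
  probe: TP=63, FN=36+52=88 → 63/151 = 0.4172
Lowest is class 'probe' with recall = 0.417.

0.417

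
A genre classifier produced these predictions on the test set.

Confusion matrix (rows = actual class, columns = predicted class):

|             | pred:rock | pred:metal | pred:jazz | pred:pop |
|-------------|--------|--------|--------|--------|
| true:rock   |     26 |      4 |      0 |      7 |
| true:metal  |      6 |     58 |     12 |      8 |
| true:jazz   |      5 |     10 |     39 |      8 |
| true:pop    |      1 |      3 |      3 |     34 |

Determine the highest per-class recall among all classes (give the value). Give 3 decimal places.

0.829

Per-class recall (TP/(TP+FN)):
  rock: TP=26, FN=4+0+7=11 → 26/37 = 0.7027
  metal: TP=58, FN=6+12+8=26 → 58/84 = 0.6905
  jazz: TP=39, FN=5+10+8=23 → 39/62 = 0.6290
  pop: TP=34, FN=1+3+3=7 → 34/41 = 0.8293
Highest is class 'pop' with recall = 0.829.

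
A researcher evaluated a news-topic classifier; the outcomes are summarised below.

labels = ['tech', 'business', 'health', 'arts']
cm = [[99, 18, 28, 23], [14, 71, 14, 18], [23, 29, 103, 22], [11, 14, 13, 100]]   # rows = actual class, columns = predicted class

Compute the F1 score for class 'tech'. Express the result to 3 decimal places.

0.629

F1 score = 2·TP/(2·TP+FP+FN).
tech: TP=99, FP=14+23+11=48, FN=18+28+23=69 → 198/315 = 0.6286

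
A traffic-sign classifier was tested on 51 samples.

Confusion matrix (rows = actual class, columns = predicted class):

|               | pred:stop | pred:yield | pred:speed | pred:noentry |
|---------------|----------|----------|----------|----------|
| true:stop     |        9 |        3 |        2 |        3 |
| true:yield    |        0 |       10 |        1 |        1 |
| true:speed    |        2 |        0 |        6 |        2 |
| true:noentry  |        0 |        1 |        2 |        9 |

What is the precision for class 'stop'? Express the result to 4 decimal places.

One-vs-rest for 'stop': TP = diagonal; FP = other classes predicted 'stop'; FN = 'stop' predicted as other.
precision = TP/(TP+FP).
stop: TP=9, FP=0+2+0=2 → 9/11 = 0.81818

0.8182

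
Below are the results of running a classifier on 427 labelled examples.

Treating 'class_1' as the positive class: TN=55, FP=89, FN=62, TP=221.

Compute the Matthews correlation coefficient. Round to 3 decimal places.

MCC = (TP·TN − FP·FN) / √((TP+FP)(TP+FN)(TN+FP)(TN+FN))
Numerator = 221·55 − 89·62 = 6637
Denominator = √(310·283·144·117) = √1478075040 = 38445.7415
MCC = 6637 / 38445.7415 = 0.173

0.173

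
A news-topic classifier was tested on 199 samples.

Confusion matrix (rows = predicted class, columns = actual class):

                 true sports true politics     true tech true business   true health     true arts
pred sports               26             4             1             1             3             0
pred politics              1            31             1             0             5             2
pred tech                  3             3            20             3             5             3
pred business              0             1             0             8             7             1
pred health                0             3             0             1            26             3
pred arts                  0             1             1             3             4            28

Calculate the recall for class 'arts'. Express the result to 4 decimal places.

0.7568

Treat 'arts' as positive and all other classes as negative.
recall = TP/(TP+FN).
arts: TP=28, FN=0+2+3+1+3=9 → 28/37 = 0.75676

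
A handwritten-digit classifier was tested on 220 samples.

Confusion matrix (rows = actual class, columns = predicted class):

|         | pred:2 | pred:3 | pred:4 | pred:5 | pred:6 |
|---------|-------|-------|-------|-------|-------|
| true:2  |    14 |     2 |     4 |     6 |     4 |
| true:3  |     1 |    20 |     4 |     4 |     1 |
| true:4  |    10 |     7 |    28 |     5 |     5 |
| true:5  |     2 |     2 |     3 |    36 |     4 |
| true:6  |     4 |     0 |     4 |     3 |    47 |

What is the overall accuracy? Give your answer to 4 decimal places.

Accuracy = trace / total = (14+20+28+36+47=145) / 220 = 145/220 = 0.6591

0.6591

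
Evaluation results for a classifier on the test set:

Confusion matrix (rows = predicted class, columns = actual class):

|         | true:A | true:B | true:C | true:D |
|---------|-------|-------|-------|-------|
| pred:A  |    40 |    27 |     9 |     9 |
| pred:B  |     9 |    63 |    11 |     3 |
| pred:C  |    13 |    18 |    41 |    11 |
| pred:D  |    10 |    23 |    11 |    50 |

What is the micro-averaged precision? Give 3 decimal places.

Micro-averaging pools counts across classes: ΣTP=194, ΣFP=154, ΣFN=154.
Micro-precision = TP/(TP+FP) on pooled counts = 0.557 (equals overall accuracy in single-label multiclass).

0.557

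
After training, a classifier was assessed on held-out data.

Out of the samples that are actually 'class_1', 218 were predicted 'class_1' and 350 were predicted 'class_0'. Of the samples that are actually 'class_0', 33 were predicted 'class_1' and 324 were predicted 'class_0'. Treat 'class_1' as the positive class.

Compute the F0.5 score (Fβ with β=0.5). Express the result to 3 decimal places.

0.693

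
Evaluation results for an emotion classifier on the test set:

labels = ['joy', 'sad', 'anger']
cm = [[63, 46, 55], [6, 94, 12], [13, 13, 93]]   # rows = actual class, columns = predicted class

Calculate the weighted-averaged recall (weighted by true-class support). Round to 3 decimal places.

Per-class recall (TP/(TP+FN)):
  joy: TP=63, FN=46+55=101 → 63/164 = 0.3841
  sad: TP=94, FN=6+12=18 → 94/112 = 0.8393
  anger: TP=93, FN=13+13=26 → 93/119 = 0.7815
Weighted-recall = Σ (supportᵢ/N)·recallᵢ with N=395: (164/395)·0.3841 + (112/395)·0.8393 + (119/395)·0.7815 = 0.633

0.633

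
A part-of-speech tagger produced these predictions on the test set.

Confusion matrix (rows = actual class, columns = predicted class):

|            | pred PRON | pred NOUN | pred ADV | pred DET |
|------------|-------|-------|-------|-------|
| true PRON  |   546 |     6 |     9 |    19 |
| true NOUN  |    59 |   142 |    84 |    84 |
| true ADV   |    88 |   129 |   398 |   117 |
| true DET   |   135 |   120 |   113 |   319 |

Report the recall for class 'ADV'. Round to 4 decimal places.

0.5437

Treat 'ADV' as positive and all other classes as negative.
recall = TP/(TP+FN).
ADV: TP=398, FN=88+129+117=334 → 398/732 = 0.54372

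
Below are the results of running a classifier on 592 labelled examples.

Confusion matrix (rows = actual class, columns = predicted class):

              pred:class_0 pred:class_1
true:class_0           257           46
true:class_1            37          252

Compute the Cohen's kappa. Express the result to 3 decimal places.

0.720

Observed agreement pₒ = trace/N = 509/592 = 0.8598
Expected agreement pₑ = Σ (rowᵢ·colᵢ)/N² = (303·294 + 289·298)/592² = 0.4999
κ = (pₒ − pₑ)/(1 − pₑ) = (0.8598 − 0.4999)/(1 − 0.4999) = 0.720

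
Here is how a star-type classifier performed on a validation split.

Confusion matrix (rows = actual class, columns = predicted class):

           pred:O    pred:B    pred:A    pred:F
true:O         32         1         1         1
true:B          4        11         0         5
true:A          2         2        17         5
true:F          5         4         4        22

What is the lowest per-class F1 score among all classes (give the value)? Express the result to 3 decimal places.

0.579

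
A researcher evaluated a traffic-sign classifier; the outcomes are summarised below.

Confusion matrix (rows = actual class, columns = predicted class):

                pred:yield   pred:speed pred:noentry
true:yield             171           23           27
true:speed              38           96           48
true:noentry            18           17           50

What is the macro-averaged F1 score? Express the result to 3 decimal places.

0.614

Per-class F1 score (2·TP/(2·TP+FP+FN)):
  yield: TP=171, FP=38+18=56, FN=23+27=50 → 342/448 = 0.7634
  speed: TP=96, FP=23+17=40, FN=38+48=86 → 192/318 = 0.6038
  noentry: TP=50, FP=27+48=75, FN=18+17=35 → 100/210 = 0.4762
Macro-F1 score = mean = (0.7634 + 0.6038 + 0.4762) / 3 = 0.614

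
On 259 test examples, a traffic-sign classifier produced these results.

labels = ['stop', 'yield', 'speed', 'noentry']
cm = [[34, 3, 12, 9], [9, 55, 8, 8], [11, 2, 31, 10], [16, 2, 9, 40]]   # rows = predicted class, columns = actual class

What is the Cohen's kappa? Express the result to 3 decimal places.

0.491

Observed agreement pₒ = trace/N = 160/259 = 0.6178
Expected agreement pₑ = Σ (rowᵢ·colᵢ)/N² = (70·58 + 62·80 + 60·54 + 67·67)/259² = 0.2497
κ = (pₒ − pₑ)/(1 − pₑ) = (0.6178 − 0.2497)/(1 − 0.2497) = 0.491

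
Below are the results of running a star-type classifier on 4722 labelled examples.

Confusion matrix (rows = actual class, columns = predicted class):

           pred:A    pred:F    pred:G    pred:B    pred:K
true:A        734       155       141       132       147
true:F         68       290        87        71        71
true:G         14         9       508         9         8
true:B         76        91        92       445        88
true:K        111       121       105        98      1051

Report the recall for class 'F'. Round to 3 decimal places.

recall = TP/(TP+FN).
F: TP=290, FN=68+87+71+71=297 → 290/587 = 0.4940

0.494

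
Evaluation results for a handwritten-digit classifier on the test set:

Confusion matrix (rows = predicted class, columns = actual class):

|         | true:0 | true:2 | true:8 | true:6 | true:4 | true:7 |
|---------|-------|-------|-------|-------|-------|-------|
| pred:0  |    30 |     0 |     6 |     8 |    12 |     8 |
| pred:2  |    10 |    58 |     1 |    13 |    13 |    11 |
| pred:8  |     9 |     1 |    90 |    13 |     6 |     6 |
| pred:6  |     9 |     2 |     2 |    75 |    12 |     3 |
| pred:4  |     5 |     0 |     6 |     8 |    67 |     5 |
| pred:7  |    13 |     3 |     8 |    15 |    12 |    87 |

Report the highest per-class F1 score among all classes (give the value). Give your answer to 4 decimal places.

Per-class F1 score (2·TP/(2·TP+FP+FN)):
  0: TP=30, FP=0+6+8+12+8=34, FN=10+9+9+5+13=46 → 60/140 = 0.42857
  2: TP=58, FP=10+1+13+13+11=48, FN=0+1+2+0+3=6 → 116/170 = 0.68235
  8: TP=90, FP=9+1+13+6+6=35, FN=6+1+2+6+8=23 → 180/238 = 0.75630
  6: TP=75, FP=9+2+2+12+3=28, FN=8+13+13+8+15=57 → 150/235 = 0.63830
  4: TP=67, FP=5+0+6+8+5=24, FN=12+13+6+12+12=55 → 134/213 = 0.62911
  7: TP=87, FP=13+3+8+15+12=51, FN=8+11+6+3+5=33 → 174/258 = 0.67442
Highest is class '8' with F1 score = 0.7563.

0.7563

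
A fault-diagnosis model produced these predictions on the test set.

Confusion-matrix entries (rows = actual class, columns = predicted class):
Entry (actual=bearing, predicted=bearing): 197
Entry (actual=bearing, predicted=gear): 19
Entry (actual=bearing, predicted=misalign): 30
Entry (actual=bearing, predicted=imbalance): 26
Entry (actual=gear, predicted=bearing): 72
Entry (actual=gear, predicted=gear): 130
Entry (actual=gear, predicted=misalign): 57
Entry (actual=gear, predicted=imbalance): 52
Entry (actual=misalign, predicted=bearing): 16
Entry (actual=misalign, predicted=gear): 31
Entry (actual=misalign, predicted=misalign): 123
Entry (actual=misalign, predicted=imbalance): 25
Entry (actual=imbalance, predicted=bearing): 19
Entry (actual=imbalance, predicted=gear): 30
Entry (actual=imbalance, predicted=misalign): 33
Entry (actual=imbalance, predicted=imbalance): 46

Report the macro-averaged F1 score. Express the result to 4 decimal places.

0.5192

Per-class F1 score (2·TP/(2·TP+FP+FN)):
  bearing: TP=197, FP=72+16+19=107, FN=19+30+26=75 → 394/576 = 0.68403
  gear: TP=130, FP=19+31+30=80, FN=72+57+52=181 → 260/521 = 0.49904
  misalign: TP=123, FP=30+57+33=120, FN=16+31+25=72 → 246/438 = 0.56164
  imbalance: TP=46, FP=26+52+25=103, FN=19+30+33=82 → 92/277 = 0.33213
Macro-F1 score = mean = (0.68403 + 0.49904 + 0.56164 + 0.33213) / 4 = 0.5192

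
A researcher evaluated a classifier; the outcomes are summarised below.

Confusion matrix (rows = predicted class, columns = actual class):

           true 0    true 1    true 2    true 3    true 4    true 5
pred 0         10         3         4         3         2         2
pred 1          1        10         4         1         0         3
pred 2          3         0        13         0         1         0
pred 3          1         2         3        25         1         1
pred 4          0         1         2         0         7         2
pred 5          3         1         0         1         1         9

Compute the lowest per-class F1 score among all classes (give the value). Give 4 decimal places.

Per-class F1 score (2·TP/(2·TP+FP+FN)):
  0: TP=10, FP=3+4+3+2+2=14, FN=1+3+1+0+3=8 → 20/42 = 0.47619
  1: TP=10, FP=1+4+1+0+3=9, FN=3+0+2+1+1=7 → 20/36 = 0.55556
  2: TP=13, FP=3+0+0+1+0=4, FN=4+4+3+2+0=13 → 26/43 = 0.60465
  3: TP=25, FP=1+2+3+1+1=8, FN=3+1+0+0+1=5 → 50/63 = 0.79365
  4: TP=7, FP=0+1+2+0+2=5, FN=2+0+1+1+1=5 → 14/24 = 0.58333
  5: TP=9, FP=3+1+0+1+1=6, FN=2+3+0+1+2=8 → 18/32 = 0.56250
Lowest is class '0' with F1 score = 0.4762.

0.4762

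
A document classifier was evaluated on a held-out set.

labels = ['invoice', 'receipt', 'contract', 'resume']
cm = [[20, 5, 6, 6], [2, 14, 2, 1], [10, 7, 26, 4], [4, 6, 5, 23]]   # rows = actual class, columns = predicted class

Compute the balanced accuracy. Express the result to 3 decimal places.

0.609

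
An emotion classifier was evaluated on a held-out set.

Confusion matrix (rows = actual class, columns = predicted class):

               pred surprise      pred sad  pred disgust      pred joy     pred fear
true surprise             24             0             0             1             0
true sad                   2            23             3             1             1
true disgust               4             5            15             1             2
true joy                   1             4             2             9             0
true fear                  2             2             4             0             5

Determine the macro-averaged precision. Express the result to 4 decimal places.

0.6807

Per-class precision (TP/(TP+FP)):
  surprise: TP=24, FP=2+4+1+2=9 → 24/33 = 0.72727
  sad: TP=23, FP=0+5+4+2=11 → 23/34 = 0.67647
  disgust: TP=15, FP=0+3+2+4=9 → 15/24 = 0.62500
  joy: TP=9, FP=1+1+1+0=3 → 9/12 = 0.75000
  fear: TP=5, FP=0+1+2+0=3 → 5/8 = 0.62500
Macro-precision = mean = (0.72727 + 0.67647 + 0.62500 + 0.75000 + 0.62500) / 5 = 0.6807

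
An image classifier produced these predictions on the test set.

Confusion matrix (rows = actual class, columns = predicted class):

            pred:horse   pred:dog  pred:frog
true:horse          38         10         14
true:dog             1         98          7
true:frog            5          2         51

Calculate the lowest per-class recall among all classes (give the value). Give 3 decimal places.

Per-class recall (TP/(TP+FN)):
  horse: TP=38, FN=10+14=24 → 38/62 = 0.6129
  dog: TP=98, FN=1+7=8 → 98/106 = 0.9245
  frog: TP=51, FN=5+2=7 → 51/58 = 0.8793
Lowest is class 'horse' with recall = 0.613.

0.613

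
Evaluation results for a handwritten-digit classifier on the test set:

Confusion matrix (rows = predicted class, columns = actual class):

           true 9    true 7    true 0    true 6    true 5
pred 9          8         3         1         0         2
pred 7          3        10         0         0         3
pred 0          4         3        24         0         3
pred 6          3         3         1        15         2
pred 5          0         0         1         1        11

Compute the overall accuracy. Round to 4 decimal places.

0.6733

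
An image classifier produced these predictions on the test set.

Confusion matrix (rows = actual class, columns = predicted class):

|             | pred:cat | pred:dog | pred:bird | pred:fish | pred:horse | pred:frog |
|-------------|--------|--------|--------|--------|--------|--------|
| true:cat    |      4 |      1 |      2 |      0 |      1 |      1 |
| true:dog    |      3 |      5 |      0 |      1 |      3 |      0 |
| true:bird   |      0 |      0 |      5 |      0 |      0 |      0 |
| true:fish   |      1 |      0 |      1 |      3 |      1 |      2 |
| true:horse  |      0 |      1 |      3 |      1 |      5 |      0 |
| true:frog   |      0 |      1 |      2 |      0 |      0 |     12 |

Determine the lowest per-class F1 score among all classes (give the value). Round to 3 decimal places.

0.462

Per-class F1 score (2·TP/(2·TP+FP+FN)):
  cat: TP=4, FP=3+0+1+0+0=4, FN=1+2+0+1+1=5 → 8/17 = 0.4706
  dog: TP=5, FP=1+0+0+1+1=3, FN=3+0+1+3+0=7 → 10/20 = 0.5000
  bird: TP=5, FP=2+0+1+3+2=8, FN=0+0+0+0+0=0 → 10/18 = 0.5556
  fish: TP=3, FP=0+1+0+1+0=2, FN=1+0+1+1+2=5 → 6/13 = 0.4615
  horse: TP=5, FP=1+3+0+1+0=5, FN=0+1+3+1+0=5 → 10/20 = 0.5000
  frog: TP=12, FP=1+0+0+2+0=3, FN=0+1+2+0+0=3 → 24/30 = 0.8000
Lowest is class 'fish' with F1 score = 0.462.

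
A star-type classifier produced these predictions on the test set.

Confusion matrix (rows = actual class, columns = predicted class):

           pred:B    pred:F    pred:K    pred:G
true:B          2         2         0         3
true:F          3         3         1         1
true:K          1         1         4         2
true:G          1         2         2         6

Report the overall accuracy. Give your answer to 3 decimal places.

0.441

Accuracy = trace / total = (2+3+4+6=15) / 34 = 15/34 = 0.441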